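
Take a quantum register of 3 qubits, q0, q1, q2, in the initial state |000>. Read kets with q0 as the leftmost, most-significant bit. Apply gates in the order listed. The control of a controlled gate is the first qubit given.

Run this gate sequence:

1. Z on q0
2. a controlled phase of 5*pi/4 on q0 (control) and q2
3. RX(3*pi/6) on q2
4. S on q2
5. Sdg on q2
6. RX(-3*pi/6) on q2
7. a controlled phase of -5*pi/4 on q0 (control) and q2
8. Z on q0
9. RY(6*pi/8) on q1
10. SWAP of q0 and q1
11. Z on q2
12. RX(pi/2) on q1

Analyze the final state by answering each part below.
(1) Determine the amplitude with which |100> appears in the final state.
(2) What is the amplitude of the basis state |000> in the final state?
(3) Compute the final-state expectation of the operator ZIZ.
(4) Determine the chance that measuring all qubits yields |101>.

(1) |100> carries amplitude sqrt(2*sqrt(2) + 4)/4 in the final state. Key observation: gates 1-8 undo each other exactly, leaving only the rest of the circuit to track.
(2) |000> carries amplitude sqrt(4 - 2*sqrt(2))/4 in the final state.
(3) In the final state, ZIZ has expectation -sqrt(2)/2.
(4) A full measurement returns |101> with probability 0.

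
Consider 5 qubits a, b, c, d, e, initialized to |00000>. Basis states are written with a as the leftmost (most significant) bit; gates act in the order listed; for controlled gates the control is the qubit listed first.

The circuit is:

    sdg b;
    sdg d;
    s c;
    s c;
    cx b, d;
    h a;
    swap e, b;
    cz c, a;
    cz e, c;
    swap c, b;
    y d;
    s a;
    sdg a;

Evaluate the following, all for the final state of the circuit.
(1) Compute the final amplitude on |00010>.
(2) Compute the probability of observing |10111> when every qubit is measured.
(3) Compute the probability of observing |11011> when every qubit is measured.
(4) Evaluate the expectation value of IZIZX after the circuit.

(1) The amplitude on |00010> is sqrt(2)*I/2. Key observation: gates 12-13 undo each other exactly, leaving only the rest of the circuit to track.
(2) A full measurement returns |10111> with probability 0.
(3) Outcome |11011> occurs with probability 0.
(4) In the final state, IZIZX has expectation 0.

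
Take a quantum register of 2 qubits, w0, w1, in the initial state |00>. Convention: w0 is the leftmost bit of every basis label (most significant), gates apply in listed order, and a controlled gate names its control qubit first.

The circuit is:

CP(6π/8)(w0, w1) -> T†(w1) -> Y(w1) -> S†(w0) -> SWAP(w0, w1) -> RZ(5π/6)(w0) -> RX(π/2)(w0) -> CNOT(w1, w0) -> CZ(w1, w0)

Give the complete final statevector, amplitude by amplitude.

The resulting statevector has amplitude sqrt(2)*exp(5*I*pi/12)/2 on |00>, 0 on |01>, sqrt(2)*exp(11*I*pi/12)/2 on |10>, 0 on |11>.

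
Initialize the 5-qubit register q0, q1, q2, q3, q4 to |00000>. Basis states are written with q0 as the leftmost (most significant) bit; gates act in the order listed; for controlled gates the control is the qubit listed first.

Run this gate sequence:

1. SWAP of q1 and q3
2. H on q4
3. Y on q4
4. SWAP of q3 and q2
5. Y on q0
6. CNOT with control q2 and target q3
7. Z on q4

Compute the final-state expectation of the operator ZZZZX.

The observable ZZZZX averages to -1.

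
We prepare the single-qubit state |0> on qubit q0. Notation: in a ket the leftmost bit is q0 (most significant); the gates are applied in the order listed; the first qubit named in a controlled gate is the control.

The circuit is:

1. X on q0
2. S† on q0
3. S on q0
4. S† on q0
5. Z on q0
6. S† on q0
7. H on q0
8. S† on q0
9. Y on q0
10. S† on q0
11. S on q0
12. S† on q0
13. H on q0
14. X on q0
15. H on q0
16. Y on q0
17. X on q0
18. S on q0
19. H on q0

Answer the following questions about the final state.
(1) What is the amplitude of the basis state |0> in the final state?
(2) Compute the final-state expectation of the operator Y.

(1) |0> carries amplitude -1/2 + I/2 in the final state.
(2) In the final state, Y has expectation -1.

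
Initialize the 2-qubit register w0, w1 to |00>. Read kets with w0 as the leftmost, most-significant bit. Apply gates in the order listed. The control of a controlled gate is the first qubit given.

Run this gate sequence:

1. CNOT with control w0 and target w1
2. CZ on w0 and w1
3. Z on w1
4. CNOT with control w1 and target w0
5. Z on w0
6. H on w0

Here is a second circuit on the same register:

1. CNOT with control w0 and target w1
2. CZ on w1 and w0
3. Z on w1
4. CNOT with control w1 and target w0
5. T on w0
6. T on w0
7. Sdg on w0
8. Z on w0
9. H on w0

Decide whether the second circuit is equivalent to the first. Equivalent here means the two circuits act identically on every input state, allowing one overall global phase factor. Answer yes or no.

Yes — the two circuits implement the same unitary up to a global phase.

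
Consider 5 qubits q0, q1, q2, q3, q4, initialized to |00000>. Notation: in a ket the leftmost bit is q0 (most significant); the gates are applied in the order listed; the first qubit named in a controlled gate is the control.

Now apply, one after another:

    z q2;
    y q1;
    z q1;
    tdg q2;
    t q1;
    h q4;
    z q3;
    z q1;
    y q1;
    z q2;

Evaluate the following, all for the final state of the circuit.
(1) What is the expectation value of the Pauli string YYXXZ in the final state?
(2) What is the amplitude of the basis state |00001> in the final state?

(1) In the final state, YYXXZ has expectation 0.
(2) The amplitude on |00001> is sqrt(2)*exp(I*pi/4)/2.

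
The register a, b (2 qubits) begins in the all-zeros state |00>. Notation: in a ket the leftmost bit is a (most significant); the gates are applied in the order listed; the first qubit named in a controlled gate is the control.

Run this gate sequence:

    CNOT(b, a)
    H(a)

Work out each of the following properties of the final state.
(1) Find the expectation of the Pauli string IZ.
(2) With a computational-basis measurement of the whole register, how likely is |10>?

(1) The expectation value of IZ is 1.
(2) The probability of measuring |10> is 1/2.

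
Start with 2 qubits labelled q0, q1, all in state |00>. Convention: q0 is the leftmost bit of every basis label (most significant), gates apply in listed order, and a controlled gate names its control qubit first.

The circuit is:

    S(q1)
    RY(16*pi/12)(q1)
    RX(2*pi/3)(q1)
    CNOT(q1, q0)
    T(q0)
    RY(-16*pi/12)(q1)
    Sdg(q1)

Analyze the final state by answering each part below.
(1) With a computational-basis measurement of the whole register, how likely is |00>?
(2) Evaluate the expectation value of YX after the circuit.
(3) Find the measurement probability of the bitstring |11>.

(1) Outcome |00> occurs with probability 5/32.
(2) The expectation value of YX is 3*sqrt(6)/8.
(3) A full measurement returns |11> with probability 3/32.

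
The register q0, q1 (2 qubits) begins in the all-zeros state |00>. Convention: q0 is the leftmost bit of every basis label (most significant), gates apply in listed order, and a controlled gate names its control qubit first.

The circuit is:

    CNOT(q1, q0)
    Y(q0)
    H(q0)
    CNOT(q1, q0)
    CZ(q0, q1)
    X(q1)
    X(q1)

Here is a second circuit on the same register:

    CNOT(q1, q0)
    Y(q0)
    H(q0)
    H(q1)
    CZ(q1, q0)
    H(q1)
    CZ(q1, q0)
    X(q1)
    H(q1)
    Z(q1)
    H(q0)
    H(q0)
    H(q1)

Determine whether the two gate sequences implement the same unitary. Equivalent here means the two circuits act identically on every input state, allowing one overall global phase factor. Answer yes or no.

No, they are not equivalent — no single phase factor reconciles the two unitaries.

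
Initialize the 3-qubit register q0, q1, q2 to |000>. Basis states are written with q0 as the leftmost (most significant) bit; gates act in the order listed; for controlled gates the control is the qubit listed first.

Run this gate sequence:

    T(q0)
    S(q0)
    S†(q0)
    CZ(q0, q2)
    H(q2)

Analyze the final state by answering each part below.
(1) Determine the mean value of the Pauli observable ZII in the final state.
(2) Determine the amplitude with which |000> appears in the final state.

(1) The expectation value of ZII is 1.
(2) |000> carries amplitude sqrt(2)/2 in the final state.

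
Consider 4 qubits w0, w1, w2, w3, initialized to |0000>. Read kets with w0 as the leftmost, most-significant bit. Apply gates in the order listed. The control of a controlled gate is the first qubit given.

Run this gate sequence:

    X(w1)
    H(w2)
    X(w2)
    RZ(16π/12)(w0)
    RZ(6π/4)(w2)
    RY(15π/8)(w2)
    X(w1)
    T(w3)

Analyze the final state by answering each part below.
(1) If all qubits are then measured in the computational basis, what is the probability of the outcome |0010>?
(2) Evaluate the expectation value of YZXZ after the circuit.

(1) Outcome |0010> occurs with probability 1/2.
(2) The observable YZXZ averages to 0.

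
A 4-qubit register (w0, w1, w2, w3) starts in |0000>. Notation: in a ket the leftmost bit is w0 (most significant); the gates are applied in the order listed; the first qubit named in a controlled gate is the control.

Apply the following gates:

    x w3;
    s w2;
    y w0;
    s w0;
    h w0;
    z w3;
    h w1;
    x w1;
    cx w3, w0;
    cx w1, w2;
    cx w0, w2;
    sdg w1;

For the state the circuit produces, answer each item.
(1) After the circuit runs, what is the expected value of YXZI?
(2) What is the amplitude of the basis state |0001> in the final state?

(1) The observable YXZI averages to 1.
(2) The amplitude on |0001> is -1/2.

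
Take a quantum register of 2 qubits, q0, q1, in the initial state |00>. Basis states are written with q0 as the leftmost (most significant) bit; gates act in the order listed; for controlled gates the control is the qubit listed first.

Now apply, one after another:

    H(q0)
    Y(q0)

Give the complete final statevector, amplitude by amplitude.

The final amplitudes are -sqrt(2)*I/2 on |00>, 0 on |01>, sqrt(2)*I/2 on |10>, 0 on |11>.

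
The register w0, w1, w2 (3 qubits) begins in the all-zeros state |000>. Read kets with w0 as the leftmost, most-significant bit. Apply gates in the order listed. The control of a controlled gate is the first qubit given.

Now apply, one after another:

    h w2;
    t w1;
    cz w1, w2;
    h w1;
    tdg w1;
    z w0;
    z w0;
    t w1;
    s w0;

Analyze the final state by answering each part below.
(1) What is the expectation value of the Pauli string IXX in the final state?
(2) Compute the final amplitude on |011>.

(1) In the final state, IXX has expectation 1.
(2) The amplitude on |011> is 1/2.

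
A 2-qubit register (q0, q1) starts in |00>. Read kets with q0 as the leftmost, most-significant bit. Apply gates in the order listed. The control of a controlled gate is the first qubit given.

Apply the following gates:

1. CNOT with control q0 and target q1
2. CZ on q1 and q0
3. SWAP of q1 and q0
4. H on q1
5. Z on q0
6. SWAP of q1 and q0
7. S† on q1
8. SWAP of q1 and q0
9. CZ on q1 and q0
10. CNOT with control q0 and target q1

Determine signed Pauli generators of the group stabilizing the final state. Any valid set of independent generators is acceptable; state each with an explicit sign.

The final state is stabilized by the group generated by +IX, +ZI; other independent generating sets are equally valid.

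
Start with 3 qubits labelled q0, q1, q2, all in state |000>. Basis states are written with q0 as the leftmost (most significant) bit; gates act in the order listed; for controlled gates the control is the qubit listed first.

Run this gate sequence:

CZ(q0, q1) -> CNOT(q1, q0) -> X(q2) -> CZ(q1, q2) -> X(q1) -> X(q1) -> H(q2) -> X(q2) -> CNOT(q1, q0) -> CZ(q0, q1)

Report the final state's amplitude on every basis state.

The final amplitudes are -sqrt(2)/2 on |000>, sqrt(2)/2 on |001>, and 0 on every other basis state.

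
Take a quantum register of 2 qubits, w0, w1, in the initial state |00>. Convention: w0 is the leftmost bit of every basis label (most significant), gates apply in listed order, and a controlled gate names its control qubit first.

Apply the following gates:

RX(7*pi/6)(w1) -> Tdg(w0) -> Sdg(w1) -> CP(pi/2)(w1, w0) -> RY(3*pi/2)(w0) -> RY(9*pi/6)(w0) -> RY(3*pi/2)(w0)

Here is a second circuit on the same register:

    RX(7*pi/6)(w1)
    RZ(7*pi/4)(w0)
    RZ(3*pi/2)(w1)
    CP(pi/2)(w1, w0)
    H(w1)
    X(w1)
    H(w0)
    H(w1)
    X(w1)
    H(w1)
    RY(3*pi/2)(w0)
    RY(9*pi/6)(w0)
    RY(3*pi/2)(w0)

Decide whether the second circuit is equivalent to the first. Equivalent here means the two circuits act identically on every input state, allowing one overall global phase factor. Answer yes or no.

No, they are not equivalent — no single phase factor reconciles the two unitaries.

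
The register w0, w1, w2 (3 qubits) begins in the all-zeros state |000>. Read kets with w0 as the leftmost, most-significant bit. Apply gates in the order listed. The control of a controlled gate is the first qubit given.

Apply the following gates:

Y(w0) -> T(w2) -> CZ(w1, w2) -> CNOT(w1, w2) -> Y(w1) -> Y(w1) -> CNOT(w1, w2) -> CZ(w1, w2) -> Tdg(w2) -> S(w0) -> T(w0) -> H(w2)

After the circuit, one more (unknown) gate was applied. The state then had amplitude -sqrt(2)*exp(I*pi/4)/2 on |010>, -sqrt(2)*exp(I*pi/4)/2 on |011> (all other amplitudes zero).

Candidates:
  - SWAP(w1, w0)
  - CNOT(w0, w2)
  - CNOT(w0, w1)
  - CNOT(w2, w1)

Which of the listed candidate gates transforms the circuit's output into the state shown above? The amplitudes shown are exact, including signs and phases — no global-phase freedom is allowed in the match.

The applied gate was SWAP(w1, w0). Key observation: the block from step 2 through step 9 cancels to the identity and can be dropped.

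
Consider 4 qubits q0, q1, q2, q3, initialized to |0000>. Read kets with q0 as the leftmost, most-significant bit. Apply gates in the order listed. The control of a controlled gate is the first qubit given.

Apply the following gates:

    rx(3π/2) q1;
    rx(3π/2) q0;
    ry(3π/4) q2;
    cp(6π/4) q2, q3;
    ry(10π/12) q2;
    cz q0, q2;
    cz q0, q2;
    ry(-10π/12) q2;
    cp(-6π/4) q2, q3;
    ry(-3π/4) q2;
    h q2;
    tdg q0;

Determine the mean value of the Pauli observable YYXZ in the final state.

The expectation value of YYXZ is sqrt(2)/2.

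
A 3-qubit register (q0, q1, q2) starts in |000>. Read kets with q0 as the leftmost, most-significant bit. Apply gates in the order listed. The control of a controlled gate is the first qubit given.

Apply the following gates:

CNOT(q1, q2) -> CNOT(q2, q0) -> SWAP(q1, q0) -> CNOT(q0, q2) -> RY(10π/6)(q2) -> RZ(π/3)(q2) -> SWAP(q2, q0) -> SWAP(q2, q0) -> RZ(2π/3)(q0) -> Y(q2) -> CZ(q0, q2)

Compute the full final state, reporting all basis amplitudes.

The resulting statevector has amplitude -exp(I*pi/3)/2 on |000>, -sqrt(3)/2 on |001>, and 0 on every other basis state.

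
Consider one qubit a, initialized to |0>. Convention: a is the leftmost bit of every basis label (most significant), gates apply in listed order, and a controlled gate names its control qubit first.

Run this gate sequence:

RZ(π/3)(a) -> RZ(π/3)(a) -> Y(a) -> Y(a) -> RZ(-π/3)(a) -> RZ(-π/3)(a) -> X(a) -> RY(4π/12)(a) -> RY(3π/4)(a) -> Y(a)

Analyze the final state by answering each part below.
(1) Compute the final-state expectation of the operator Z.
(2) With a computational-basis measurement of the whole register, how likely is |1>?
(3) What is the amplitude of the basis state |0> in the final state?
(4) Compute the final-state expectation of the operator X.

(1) In the final state, Z has expectation -sqrt(6)/4 - sqrt(2)/4. Key observation: gates 1-6 undo each other exactly, leaving only the rest of the circuit to track.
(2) Outcome |1> occurs with probability sqrt(2)/8 + sqrt(6)/8 + 1/2.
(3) The final state's coefficient on |0> equals -I*sqrt(6 - 3*sqrt(2))/4 + I*sqrt(sqrt(2) + 2)/4.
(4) The expectation value of X is -sqrt(6)/4 + sqrt(2)/4.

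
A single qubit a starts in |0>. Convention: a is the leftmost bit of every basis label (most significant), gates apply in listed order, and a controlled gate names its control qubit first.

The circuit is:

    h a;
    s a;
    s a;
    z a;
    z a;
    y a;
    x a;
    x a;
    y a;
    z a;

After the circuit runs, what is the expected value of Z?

The expectation value of Z is 0. Key observation: gates 5-10 undo each other exactly, leaving only the rest of the circuit to track.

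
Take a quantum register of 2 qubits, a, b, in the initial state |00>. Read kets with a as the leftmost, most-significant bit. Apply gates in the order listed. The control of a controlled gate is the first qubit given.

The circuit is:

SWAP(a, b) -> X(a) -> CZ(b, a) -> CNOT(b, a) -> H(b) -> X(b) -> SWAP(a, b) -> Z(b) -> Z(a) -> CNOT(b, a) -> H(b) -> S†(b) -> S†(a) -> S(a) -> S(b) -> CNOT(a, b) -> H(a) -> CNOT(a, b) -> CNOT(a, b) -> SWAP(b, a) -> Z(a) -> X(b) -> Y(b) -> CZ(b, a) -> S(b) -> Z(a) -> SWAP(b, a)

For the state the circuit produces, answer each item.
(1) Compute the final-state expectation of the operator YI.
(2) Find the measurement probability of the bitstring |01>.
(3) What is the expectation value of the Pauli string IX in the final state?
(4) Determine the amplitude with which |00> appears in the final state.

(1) The observable YI averages to 0. Key observation: the block from step 12 through step 15 cancels to the identity and can be dropped.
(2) Outcome |01> occurs with probability 1/2.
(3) In the final state, IX has expectation -1.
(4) |00> carries amplitude -sqrt(2)*I/2 in the final state.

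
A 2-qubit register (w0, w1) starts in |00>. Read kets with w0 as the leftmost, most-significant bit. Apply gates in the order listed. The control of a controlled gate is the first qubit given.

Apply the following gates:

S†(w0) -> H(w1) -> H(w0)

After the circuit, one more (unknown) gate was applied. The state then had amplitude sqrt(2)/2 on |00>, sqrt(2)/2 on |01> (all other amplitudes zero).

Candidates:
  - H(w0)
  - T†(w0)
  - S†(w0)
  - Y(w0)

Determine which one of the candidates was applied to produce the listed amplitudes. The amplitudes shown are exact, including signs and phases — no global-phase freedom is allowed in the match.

It was H(w0) that produced the state shown.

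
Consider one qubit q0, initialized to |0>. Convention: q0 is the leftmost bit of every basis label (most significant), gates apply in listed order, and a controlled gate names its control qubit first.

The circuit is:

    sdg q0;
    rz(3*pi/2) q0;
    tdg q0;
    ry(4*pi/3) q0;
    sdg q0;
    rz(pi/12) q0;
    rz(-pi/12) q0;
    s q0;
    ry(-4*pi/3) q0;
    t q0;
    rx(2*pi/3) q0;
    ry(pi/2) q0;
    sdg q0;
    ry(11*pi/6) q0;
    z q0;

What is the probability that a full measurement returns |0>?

The probability of measuring |0> is 1/2 - sqrt(3)/8. Key observation: steps 3-10 multiply out to the identity, so the circuit reduces to the remaining gates.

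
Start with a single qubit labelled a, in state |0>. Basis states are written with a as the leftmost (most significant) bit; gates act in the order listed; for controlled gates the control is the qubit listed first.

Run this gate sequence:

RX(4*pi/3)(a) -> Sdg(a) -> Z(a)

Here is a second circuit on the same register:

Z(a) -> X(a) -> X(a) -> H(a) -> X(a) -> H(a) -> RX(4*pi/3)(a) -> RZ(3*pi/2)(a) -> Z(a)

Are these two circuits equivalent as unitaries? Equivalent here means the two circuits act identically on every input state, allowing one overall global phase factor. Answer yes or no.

Yes — the two circuits implement the same unitary up to a global phase.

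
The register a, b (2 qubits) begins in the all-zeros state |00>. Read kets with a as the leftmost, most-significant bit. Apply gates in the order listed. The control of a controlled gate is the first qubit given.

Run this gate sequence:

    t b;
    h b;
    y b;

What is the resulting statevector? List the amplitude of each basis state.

The resulting statevector has amplitude -sqrt(2)*I/2 on |00>, sqrt(2)*I/2 on |01>, 0 on |10>, 0 on |11>.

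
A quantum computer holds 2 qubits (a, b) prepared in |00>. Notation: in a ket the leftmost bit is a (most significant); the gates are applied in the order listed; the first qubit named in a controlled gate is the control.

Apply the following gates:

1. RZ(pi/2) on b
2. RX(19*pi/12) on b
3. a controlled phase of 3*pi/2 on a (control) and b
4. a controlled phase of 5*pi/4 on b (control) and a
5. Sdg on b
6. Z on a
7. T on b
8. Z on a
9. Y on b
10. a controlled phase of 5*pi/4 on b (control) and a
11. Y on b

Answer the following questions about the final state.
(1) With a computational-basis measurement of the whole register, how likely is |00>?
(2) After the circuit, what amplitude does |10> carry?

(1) The probability of measuring |00> is -sqrt(2)/8 + sqrt(6)/8 + 1/2.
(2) The amplitude on |10> is 0.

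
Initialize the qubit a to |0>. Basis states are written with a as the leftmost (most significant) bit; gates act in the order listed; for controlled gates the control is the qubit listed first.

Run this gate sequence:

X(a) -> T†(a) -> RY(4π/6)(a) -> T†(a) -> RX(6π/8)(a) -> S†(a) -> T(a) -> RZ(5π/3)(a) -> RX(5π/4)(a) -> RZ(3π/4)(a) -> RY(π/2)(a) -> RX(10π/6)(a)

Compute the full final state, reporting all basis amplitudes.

After the circuit, the state carries amplitude -3*sqrt(2)*exp(13*I*pi/24)/16 - sqrt(6)*exp(11*I*pi/24)/16 + sqrt(6)*exp(-13*I*pi/24)/16 + 3*sqrt(2)*I*sqrt(1/2 - sqrt(2)/4)*sqrt(sqrt(2)/4 + 1/2)*exp(-17*I*pi/24)/8 - sqrt(3)*exp(11*I*pi/24)/16 + sqrt(2)*exp(-11*I*pi/24)/16 + sqrt(6)*sqrt(1/2 - sqrt(2)/4)*sqrt(sqrt(2)/4 + 1/2)*exp(-17*I*pi/24)/8 + sqrt(6)*I*sqrt(1/2 - sqrt(2)/4)*sqrt(sqrt(2)/4 + 1/2)*exp(-19*I*pi/24)/8 - sqrt(6)*sqrt(1/2 - sqrt(2)/4)*sqrt(sqrt(2)/4 + 1/2)*exp(19*I*pi/24)/8 + exp(-11*I*pi/24)/16 + sqrt(3)*I*exp(13*I*pi/24)/16 + I*exp(-13*I*pi/24)/16 - sqrt(2)*I*exp(-13*I*pi/24)/16 + sqrt(3)*I*exp(-11*I*pi/24)/16 - sqrt(6)*I*exp(13*I*pi/24)/16 + sqrt(6)*I*exp(-11*I*pi/24)/16 + 3*I*exp(11*I*pi/24)/16 + 3*sqrt(2)*I*exp(11*I*pi/24)/16 + sqrt(2)*sqrt(1/2 - sqrt(2)/4)*sqrt(sqrt(2)/4 + 1/2)*exp(17*I*pi/24)/8 - sqrt(2)*I*sqrt(1/2 - sqrt(2)/4)*sqrt(sqrt(2)/4 + 1/2)*exp(19*I*pi/24)/8 - sqrt(6)*I*sqrt(1/2 - sqrt(2)/4)*sqrt(sqrt(2)/4 + 1/2)*exp(17*I*pi/24)/8 - sqrt(3)*exp(-13*I*pi/24)/16 - 3*sqrt(2)*sqrt(1/2 - sqrt(2)/4)*sqrt(sqrt(2)/4 + 1/2)*exp(-19*I*pi/24)/8 + 3*exp(13*I*pi/24)/16 on |0>, -3*sqrt(2)*exp(13*I*pi/24)/16 - sqrt(6)*exp(11*I*pi/24)/16 + 3*sqrt(2)*sqrt(1/2 - sqrt(2)/4)*sqrt(sqrt(2)/4 + 1/2)*exp(-19*I*pi/24)/8 - sqrt(3)*exp(11*I*pi/24)/16 + sqrt(3)*exp(-13*I*pi/24)/16 - sqrt(6)*sqrt(1/2 - sqrt(2)/4)*sqrt(sqrt(2)/4 + 1/2)*exp(19*I*pi/24)/8 - sqrt(6)*I*exp(-11*I*pi/24)/16 - sqrt(3)*I*exp(-11*I*pi/24)/16 + sqrt(3)*I*exp(13*I*pi/24)/16 + sqrt(2)*I*exp(-13*I*pi/24)/16 - I*exp(-13*I*pi/24)/16 - sqrt(6)*I*exp(13*I*pi/24)/16 + 3*I*exp(11*I*pi/24)/16 + 3*sqrt(2)*I*exp(11*I*pi/24)/16 + sqrt(2)*sqrt(1/2 - sqrt(2)/4)*sqrt(sqrt(2)/4 + 1/2)*exp(17*I*pi/24)/8 - sqrt(2)*I*sqrt(1/2 - sqrt(2)/4)*sqrt(sqrt(2)/4 + 1/2)*exp(19*I*pi/24)/8 - exp(-11*I*pi/24)/16 - sqrt(6)*I*sqrt(1/2 - sqrt(2)/4)*sqrt(sqrt(2)/4 + 1/2)*exp(17*I*pi/24)/8 - sqrt(6)*I*sqrt(1/2 - sqrt(2)/4)*sqrt(sqrt(2)/4 + 1/2)*exp(-19*I*pi/24)/8 - sqrt(6)*sqrt(1/2 - sqrt(2)/4)*sqrt(sqrt(2)/4 + 1/2)*exp(-17*I*pi/24)/8 - sqrt(2)*exp(-11*I*pi/24)/16 - 3*sqrt(2)*I*sqrt(1/2 - sqrt(2)/4)*sqrt(sqrt(2)/4 + 1/2)*exp(-17*I*pi/24)/8 - sqrt(6)*exp(-13*I*pi/24)/16 + 3*exp(13*I*pi/24)/16 on |1>.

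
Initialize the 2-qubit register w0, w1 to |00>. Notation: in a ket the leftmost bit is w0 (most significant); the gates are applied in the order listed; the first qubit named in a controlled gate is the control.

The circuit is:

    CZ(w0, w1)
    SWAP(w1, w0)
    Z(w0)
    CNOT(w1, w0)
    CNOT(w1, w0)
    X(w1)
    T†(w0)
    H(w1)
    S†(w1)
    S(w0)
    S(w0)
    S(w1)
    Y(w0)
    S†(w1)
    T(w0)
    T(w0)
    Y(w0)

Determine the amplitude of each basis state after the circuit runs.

The final amplitudes are sqrt(2)*I/2 on |00>, -sqrt(2)/2 on |01>, 0 on |10>, 0 on |11>. Key observation: steps 4-5 multiply out to the identity, so the circuit reduces to the remaining gates.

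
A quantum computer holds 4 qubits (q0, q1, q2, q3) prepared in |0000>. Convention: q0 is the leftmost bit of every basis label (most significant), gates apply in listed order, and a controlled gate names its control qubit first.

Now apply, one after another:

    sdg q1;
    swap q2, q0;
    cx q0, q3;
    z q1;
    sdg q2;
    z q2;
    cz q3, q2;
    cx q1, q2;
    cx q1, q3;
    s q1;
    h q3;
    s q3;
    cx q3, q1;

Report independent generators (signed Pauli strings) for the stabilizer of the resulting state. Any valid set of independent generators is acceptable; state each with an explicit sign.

The final state is stabilized by the group generated by +IXIY, +ZIII, +IZIZ, +IIZI; other independent generating sets are equally valid.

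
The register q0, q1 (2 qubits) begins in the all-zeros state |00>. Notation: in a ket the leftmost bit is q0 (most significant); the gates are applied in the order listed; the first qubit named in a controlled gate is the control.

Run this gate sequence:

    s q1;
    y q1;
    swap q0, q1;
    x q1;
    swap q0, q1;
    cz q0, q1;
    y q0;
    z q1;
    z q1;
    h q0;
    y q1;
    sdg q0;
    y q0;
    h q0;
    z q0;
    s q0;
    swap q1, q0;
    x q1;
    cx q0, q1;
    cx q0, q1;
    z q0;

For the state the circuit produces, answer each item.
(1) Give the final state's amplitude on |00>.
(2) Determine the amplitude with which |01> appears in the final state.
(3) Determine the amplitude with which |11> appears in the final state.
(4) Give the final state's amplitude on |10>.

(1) The amplitude on |00> is -1/2 - I/2. Key observation: the block from step 19 through step 20 cancels to the identity and can be dropped.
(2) The amplitude on |01> is -1/2 - I/2.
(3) The final state's coefficient on |11> equals 0.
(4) The amplitude on |10> is 0.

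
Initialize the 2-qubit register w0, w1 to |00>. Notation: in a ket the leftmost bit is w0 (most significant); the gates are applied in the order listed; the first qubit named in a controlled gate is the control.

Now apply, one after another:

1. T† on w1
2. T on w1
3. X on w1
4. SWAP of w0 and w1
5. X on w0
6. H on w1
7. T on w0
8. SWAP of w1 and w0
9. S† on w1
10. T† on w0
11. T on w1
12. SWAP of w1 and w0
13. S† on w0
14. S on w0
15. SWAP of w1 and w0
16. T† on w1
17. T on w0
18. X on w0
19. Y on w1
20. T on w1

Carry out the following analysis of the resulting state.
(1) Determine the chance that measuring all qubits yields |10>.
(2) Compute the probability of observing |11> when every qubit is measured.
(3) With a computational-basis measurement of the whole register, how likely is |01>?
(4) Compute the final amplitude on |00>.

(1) Outcome |10> occurs with probability 0. Key observation: gates 10-17 undo each other exactly, leaving only the rest of the circuit to track.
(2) The probability of measuring |11> is 1/2.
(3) A full measurement returns |01> with probability 1/2.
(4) The final state's coefficient on |00> equals 0.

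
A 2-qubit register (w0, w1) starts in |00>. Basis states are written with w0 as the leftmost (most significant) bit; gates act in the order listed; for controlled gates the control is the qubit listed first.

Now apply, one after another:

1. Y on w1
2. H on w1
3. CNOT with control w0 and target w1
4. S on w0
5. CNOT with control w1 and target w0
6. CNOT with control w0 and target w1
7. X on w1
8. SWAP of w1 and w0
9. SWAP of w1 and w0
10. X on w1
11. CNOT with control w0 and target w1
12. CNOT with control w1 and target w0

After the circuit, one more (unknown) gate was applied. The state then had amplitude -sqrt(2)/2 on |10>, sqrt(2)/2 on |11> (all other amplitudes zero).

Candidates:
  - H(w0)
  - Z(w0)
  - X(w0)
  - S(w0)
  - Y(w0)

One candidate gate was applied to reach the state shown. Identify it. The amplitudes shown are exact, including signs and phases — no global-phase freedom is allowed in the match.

The applied gate was Y(w0). Key observation: steps 5-12 multiply out to the identity, so the circuit reduces to the remaining gates.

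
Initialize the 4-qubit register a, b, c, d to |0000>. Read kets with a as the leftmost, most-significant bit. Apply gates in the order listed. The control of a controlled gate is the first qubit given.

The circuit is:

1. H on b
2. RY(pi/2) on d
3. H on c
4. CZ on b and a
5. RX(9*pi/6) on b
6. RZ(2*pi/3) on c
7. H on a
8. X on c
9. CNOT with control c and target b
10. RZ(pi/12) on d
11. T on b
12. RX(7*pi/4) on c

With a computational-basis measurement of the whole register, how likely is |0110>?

A full measurement returns |0110> with probability 1/16 - sqrt(6)/64.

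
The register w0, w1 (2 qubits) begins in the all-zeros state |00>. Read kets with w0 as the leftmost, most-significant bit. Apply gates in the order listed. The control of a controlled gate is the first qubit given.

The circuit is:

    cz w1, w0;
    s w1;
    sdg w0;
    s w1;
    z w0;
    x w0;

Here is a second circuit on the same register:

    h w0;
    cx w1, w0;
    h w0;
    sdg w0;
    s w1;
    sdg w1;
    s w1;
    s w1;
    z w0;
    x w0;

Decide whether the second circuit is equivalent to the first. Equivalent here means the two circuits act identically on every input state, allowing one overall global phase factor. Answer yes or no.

Yes: on every input state the two circuits agree up to one overall phase factor.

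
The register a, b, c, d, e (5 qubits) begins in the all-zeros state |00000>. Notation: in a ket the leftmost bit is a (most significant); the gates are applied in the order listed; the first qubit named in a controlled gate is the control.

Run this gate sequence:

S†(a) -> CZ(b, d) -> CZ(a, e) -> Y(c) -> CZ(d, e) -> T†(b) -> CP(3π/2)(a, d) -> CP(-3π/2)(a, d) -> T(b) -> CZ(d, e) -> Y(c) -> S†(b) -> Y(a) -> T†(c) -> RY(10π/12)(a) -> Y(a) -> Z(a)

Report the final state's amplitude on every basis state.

The final amplitudes are -sqrt(2)/4 + sqrt(6)/4 on |00000>, -sqrt(6)/4 - sqrt(2)/4 on |10000>, and 0 on every other basis state.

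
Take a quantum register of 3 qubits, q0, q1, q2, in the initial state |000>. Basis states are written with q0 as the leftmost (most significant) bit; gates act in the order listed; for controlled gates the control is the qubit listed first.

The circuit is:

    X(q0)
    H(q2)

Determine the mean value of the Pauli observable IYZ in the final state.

In the final state, IYZ has expectation 0.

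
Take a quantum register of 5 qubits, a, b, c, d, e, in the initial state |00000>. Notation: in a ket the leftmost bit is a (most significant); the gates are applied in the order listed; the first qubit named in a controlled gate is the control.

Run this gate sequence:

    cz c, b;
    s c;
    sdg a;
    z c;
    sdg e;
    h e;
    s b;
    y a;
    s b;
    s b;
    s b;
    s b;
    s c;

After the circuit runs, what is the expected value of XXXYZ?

The expectation value of XXXYZ is 0.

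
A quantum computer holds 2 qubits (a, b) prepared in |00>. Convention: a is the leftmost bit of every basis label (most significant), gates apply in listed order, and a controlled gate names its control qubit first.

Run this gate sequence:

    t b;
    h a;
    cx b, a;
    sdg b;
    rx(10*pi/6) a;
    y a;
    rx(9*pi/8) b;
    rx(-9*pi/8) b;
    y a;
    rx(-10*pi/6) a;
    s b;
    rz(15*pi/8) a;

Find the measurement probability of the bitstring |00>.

The probability of measuring |00> is 1/2. Key observation: gates 4-11 undo each other exactly, leaving only the rest of the circuit to track.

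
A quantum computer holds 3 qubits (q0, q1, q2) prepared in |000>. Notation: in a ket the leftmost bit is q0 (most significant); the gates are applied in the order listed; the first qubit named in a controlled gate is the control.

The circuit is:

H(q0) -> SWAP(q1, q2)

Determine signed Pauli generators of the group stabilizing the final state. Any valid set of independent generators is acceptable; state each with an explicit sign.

The stabilizer group can be generated by +XII, +IZI, +IIZ, among other valid generating sets.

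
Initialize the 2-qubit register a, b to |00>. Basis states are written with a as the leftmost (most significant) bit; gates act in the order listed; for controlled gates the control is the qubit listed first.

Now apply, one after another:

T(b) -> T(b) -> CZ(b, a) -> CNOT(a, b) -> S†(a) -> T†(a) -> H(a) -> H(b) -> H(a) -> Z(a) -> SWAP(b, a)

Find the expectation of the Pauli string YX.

In the final state, YX has expectation 0.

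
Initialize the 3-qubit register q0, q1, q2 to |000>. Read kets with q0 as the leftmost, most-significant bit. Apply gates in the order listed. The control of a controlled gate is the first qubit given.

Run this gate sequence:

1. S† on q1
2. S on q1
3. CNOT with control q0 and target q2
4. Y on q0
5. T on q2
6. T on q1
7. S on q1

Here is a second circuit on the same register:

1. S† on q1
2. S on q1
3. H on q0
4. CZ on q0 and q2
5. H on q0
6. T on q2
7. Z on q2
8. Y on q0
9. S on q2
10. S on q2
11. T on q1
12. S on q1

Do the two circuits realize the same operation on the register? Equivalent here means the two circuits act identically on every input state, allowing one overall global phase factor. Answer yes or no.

No, they are not equivalent — no single phase factor reconciles the two unitaries.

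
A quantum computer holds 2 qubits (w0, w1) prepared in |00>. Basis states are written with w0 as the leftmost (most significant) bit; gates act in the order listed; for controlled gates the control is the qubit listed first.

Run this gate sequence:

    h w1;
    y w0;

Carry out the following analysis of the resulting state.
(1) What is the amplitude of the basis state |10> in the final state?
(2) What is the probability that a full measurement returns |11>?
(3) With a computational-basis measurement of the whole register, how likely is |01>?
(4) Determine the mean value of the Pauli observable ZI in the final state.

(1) |10> carries amplitude sqrt(2)*I/2 in the final state.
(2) A full measurement returns |11> with probability 1/2.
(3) A full measurement returns |01> with probability 0.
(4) The observable ZI averages to -1.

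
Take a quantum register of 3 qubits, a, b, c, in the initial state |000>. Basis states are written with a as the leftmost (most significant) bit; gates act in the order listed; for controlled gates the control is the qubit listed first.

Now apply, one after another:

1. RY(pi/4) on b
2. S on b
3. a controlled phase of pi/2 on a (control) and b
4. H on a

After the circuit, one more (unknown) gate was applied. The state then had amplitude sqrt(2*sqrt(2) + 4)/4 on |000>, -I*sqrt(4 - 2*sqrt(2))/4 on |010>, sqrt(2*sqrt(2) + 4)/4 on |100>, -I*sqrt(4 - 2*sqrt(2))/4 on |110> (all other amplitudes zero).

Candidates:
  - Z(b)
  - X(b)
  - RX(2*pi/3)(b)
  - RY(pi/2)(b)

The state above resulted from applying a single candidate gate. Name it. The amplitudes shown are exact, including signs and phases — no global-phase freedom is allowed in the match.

The unique candidate consistent with the amplitudes is Z(b).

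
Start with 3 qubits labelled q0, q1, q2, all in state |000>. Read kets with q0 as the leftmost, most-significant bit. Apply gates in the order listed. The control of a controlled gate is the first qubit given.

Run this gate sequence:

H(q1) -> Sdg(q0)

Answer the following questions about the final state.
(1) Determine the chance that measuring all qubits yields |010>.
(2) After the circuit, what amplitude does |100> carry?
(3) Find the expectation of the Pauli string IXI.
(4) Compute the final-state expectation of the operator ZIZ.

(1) A full measurement returns |010> with probability 1/2.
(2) The amplitude on |100> is 0.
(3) The expectation value of IXI is 1.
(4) In the final state, ZIZ has expectation 1.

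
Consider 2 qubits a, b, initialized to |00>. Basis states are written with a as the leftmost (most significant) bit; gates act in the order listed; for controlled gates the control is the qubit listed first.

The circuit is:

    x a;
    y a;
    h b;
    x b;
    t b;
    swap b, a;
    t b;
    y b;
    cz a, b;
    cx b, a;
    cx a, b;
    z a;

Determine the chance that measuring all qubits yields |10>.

Outcome |10> occurs with probability 1/2.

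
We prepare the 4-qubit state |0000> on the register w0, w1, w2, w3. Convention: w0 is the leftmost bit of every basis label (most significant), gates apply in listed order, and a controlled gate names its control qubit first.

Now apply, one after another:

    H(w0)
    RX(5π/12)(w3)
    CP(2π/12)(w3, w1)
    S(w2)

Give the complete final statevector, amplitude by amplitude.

The resulting statevector has amplitude sqrt(12 - 6*sqrt(2))/8 + sqrt(2*sqrt(2) + 4)/8 on |0000>, -I*sqrt(6*sqrt(2) + 12)/8 + I*sqrt(4 - 2*sqrt(2))/8 on |0001>, sqrt(12 - 6*sqrt(2))/8 + sqrt(2*sqrt(2) + 4)/8 on |1000>, -I*sqrt(6*sqrt(2) + 12)/8 + I*sqrt(4 - 2*sqrt(2))/8 on |1001>, and 0 on every other basis state.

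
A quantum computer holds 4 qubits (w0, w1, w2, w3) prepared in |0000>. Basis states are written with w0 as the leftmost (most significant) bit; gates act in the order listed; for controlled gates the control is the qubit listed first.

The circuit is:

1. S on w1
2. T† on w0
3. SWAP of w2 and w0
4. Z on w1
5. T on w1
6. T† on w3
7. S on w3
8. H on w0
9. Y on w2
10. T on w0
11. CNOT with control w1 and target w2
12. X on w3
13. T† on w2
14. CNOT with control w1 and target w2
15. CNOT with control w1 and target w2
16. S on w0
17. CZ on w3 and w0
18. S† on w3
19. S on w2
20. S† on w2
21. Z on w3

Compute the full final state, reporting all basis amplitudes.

The final amplitudes are sqrt(2)*exp(3*I*pi/4)/2 on |0011>, sqrt(2)*I/2 on |1011>, and 0 on every other basis state. Key observation: the block from step 14 through step 15 cancels to the identity and can be dropped.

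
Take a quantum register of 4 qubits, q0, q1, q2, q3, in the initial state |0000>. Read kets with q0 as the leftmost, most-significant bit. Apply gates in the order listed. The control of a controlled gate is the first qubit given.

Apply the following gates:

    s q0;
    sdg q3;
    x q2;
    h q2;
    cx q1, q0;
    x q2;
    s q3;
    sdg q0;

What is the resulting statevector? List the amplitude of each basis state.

After the circuit, the state carries amplitude -sqrt(2)/2 on |0000>, sqrt(2)/2 on |0010>, and 0 on every other basis state.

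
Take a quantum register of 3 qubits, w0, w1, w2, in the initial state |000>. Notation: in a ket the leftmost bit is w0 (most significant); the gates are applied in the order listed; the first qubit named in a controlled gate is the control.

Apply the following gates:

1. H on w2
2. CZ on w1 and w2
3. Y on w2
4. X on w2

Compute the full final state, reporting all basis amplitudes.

After the circuit, the state carries amplitude sqrt(2)*I/2 on |000>, -sqrt(2)*I/2 on |001>, and 0 on every other basis state.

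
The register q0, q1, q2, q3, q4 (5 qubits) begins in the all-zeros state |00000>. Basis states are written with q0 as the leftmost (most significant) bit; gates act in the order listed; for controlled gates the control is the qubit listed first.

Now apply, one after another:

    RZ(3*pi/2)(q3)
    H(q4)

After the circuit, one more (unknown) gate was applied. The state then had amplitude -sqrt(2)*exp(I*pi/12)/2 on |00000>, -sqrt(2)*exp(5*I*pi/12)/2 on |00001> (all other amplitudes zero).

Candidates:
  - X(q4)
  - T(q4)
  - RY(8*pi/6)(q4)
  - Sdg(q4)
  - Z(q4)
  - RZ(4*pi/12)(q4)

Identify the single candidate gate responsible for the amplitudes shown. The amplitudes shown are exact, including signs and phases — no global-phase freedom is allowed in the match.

The unique candidate consistent with the amplitudes is RZ(4*pi/12)(q4).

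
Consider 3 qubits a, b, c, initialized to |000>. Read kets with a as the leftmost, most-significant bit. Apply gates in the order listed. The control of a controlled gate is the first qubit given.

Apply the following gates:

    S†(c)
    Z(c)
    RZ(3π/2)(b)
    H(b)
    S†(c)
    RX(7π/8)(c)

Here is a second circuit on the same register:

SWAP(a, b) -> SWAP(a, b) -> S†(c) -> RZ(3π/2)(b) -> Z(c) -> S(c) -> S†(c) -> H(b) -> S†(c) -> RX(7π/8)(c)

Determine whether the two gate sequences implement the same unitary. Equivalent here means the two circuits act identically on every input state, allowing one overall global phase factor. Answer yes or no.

Yes: on every input state the two circuits agree up to one overall phase factor.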